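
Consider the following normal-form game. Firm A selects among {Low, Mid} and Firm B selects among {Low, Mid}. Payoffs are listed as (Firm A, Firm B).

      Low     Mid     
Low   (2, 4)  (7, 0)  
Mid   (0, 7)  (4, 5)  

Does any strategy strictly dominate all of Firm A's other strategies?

Check whether one of Firm A's strategies beats all alternatives regardless of what the opponent does.
Low strictly dominates: vs Low: 2 > 0; vs Mid: 7 > 4.

Low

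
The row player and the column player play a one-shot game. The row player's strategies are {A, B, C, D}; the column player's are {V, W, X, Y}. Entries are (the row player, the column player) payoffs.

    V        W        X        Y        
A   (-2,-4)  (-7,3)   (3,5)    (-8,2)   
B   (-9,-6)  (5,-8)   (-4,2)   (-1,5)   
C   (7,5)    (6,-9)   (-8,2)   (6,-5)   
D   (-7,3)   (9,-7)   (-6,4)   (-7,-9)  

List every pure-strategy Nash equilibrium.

Check mutual best responses: a cell is a NE iff neither player can gain by unilaterally deviating.
The row player's best responses — vs V: C (payoff 7); vs W: D (payoff 9); vs X: A (payoff 3); vs Y: C (payoff 6).
The column player's best responses — vs A: X (payoff 5); vs B: Y (payoff 5); vs C: V (payoff 5); vs D: X (payoff 4).
Mutual best responses occur at (A, X) and (C, V); at each, neither player gains by switching.

(A, X) and (C, V)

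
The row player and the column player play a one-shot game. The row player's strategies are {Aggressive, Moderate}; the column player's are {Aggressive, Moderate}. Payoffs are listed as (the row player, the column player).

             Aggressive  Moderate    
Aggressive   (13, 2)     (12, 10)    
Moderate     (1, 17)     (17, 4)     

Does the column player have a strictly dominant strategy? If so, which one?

None

A strategy is strictly dominant if it gives the column player a strictly higher payoff than every other strategy, against every choice by the opponent.
Aggressive is not dominant: against Aggressive, Moderate gives 10 > 2.
Moderate is not dominant: against Moderate, Aggressive gives 17 > 4.
No single strategy is best against every opponent action.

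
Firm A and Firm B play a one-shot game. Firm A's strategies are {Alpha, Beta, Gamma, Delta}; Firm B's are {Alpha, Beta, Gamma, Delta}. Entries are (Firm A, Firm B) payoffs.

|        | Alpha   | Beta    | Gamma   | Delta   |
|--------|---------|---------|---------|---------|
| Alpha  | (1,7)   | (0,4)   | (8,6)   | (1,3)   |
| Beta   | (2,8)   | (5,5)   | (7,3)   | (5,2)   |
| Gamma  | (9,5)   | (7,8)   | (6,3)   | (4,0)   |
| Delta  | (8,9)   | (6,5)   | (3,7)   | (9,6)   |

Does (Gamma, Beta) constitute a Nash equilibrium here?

Holding Firm B at Beta: Firm A gets 7 from Gamma, versus 0 from Alpha, 5 from Beta, 6 from Delta. No profitable deviation for Firm A.
Holding Firm A at Gamma: Firm B gets 8 from Beta, versus 5 from Alpha, 3 from Gamma, 0 from Delta. No profitable deviation for Firm B either.

Yes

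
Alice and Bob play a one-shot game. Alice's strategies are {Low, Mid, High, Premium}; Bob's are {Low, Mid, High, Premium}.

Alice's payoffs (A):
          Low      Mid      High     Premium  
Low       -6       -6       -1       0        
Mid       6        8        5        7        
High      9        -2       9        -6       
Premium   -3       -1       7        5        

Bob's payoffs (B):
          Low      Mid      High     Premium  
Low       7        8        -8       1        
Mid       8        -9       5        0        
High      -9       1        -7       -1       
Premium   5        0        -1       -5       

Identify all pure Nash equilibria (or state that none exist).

None

A profile is a Nash equilibrium when each player is best-responding to the other.
Alice's best responses — vs Low: High (payoff 9); vs Mid: Mid (payoff 8); vs High: High (payoff 9); vs Premium: Mid (payoff 7).
Bob's best responses — vs Low: Mid (payoff 8); vs Mid: Low (payoff 8); vs High: Mid (payoff 1); vs Premium: Low (payoff 5).
No cell has both players best-responding. For instance, Alice's best reply to Mid is Mid, but against Mid Bob prefers Low over Mid.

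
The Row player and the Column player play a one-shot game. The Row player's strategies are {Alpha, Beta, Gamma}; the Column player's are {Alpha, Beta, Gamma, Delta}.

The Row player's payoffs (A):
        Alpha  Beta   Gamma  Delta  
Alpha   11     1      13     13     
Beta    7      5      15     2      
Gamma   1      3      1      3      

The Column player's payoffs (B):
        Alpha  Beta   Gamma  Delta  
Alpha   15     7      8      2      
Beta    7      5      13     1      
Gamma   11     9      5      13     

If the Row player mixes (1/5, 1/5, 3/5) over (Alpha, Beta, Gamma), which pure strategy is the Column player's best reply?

Alpha

The Column player's best reply maximizes expected payoff against the mix.
Alpha: (1/5)·15 + (1/5)·7 + (3/5)·11 = 11
Beta: (1/5)·7 + (1/5)·5 + (3/5)·9 = 39/5
Gamma: (1/5)·8 + (1/5)·13 + (3/5)·5 = 36/5
Delta: (1/5)·2 + (1/5)·1 + (3/5)·13 = 42/5
Highest expected payoff is 11, from Alpha.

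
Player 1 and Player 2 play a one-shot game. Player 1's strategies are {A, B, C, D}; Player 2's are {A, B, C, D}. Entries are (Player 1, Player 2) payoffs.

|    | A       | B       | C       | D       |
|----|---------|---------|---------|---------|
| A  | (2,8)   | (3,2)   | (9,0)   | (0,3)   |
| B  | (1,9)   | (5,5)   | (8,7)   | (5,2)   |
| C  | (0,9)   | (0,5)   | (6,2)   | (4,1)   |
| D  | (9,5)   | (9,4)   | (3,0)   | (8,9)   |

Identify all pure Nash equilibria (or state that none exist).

(D, D)

Check mutual best responses: a cell is a NE iff neither player can gain by unilaterally deviating.
Player 1's best responses — vs A: D (payoff 9); vs B: D (payoff 9); vs C: A (payoff 9); vs D: D (payoff 8).
Player 2's best responses — vs A: A (payoff 8); vs B: A (payoff 9); vs C: A (payoff 9); vs D: D (payoff 9).
The only mutual best response is (D, D); neither player gains by switching there.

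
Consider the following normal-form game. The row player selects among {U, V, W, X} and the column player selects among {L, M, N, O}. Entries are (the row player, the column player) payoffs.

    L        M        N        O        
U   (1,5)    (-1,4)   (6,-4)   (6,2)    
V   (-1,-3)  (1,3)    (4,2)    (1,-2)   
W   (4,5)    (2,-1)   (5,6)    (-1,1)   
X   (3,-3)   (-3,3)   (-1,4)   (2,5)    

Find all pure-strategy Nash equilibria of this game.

Check mutual best responses: a cell is a NE iff neither player can gain by unilaterally deviating.
The row player's best responses — vs L: W (payoff 4); vs M: W (payoff 2); vs N: U (payoff 6); vs O: U (payoff 6).
The column player's best responses — vs U: L (payoff 5); vs V: M (payoff 3); vs W: N (payoff 6); vs X: O (payoff 5).
No cell has both players best-responding. For instance, the row player's best reply to M is W, but against W the column player prefers N over M.

There is no pure-strategy Nash equilibrium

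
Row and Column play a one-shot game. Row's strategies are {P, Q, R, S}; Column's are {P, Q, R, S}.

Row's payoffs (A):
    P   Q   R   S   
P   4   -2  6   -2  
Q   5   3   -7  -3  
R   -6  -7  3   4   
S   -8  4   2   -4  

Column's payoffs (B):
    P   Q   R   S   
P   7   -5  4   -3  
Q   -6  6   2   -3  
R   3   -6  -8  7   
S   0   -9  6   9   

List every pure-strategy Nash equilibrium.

A profile is a Nash equilibrium when each player is best-responding to the other.
Row's best responses — vs P: Q (payoff 5); vs Q: S (payoff 4); vs R: P (payoff 6); vs S: R (payoff 4).
Column's best responses — vs P: P (payoff 7); vs Q: Q (payoff 6); vs R: S (payoff 7); vs S: S (payoff 9).
The only mutual best response is (R, S); neither player gains by switching there.

(R, S)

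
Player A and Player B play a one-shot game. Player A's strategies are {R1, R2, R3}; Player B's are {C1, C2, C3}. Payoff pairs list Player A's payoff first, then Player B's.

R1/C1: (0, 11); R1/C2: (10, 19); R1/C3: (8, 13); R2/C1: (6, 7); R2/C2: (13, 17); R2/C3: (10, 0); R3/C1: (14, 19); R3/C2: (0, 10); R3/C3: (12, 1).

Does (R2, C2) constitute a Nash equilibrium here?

Yes

Holding Player B at C2: Player A gets 13 from R2, versus 10 from R1, 0 from R3. No profitable deviation for Player A.
Holding Player A at R2: Player B gets 17 from C2, versus 7 from C1, 0 from C3. No profitable deviation for Player B either.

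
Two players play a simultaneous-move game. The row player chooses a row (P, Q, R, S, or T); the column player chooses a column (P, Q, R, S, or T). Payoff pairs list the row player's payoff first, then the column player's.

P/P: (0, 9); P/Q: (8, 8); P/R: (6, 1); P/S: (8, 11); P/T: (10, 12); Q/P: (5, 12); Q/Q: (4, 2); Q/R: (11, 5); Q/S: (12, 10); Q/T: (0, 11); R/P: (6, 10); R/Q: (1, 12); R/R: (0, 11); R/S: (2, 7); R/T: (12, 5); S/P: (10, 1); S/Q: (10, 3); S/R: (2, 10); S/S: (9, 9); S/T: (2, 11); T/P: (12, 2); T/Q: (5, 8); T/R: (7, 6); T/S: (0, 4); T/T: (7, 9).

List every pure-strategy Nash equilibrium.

A profile is a Nash equilibrium when each player is best-responding to the other.
The row player's best responses — vs P: T (payoff 12); vs Q: S (payoff 10); vs R: Q (payoff 11); vs S: Q (payoff 12); vs T: R (payoff 12).
The column player's best responses — vs P: T (payoff 12); vs Q: P (payoff 12); vs R: Q (payoff 12); vs S: T (payoff 11); vs T: T (payoff 9).
No cell has both players best-responding. For instance, the row player's best reply to Q is S, but against S the column player prefers T over Q.

None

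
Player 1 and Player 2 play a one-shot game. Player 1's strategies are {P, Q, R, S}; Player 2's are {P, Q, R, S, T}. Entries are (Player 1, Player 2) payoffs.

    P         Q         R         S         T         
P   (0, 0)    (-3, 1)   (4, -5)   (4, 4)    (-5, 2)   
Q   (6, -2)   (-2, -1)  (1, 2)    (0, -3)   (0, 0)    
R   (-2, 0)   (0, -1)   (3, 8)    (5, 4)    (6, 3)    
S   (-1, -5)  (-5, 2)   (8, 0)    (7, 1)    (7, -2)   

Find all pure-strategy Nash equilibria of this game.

Check mutual best responses: a cell is a NE iff neither player can gain by unilaterally deviating.
Player 1's best responses — vs P: Q (payoff 6); vs Q: R (payoff 0); vs R: S (payoff 8); vs S: S (payoff 7); vs T: S (payoff 7).
Player 2's best responses — vs P: S (payoff 4); vs Q: R (payoff 2); vs R: R (payoff 8); vs S: Q (payoff 2).
No cell has both players best-responding. For instance, Player 1's best reply to P is Q, but against Q Player 2 prefers R over P.

There is no pure-strategy Nash equilibrium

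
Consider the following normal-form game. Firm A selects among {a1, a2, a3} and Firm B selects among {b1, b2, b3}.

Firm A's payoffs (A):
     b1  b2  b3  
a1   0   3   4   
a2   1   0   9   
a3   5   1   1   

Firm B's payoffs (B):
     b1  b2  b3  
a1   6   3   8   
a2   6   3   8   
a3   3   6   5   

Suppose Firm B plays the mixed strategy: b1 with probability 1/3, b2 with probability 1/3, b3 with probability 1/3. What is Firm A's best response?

a2

Compute Firm A's expected payoff from each pure strategy against the given mix.
a1: (1/3)·0 + (1/3)·3 + (1/3)·4 = 7/3
a2: (1/3)·1 + (1/3)·0 + (1/3)·9 = 10/3
a3: (1/3)·5 + (1/3)·1 + (1/3)·1 = 7/3
Highest expected payoff is 10/3, from a2.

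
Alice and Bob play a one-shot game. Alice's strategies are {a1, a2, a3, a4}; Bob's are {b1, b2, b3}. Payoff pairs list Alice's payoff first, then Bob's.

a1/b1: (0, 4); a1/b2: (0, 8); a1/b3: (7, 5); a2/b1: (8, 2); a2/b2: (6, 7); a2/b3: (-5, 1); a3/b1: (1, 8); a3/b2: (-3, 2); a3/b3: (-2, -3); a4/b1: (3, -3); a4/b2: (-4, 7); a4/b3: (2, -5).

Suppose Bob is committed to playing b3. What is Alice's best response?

With Bob fixed at b3, Alice's payoffs are: a1 → 7, a2 → -5, a3 → -2, a4 → 2.
The maximum is 7, achieved by a1.

a1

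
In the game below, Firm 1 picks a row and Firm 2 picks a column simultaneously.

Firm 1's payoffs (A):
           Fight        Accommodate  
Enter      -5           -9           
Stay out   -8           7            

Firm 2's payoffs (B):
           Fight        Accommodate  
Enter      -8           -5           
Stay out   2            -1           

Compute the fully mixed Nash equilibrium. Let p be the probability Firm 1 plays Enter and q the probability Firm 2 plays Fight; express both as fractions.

p = 1/2, q = 16/19

Each player's mixing probability is pinned down by making the *other* player indifferent.
Firm 2 indifferent between Fight and Accommodate: p·(-8) + (1−p)·2 = p·(-5) + (1−p)·(-1) ⟹ 2 + (-10)p = (-1) + (-4)p ⟹ p = 1/2.
Firm 1 indifferent between Enter and Stay out: q·(-5) + (1−q)·(-9) = q·(-8) + (1−q)·7 ⟹ (-9) + 4q = 7 + (-15)q ⟹ q = 16/19.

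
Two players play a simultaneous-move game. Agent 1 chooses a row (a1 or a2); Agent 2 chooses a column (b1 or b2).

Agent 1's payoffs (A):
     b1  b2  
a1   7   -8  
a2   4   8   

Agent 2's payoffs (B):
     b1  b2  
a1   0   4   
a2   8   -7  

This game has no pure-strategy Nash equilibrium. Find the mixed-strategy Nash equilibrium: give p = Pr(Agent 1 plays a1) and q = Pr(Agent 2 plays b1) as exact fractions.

p = 15/19, q = 16/19

Each player's mixing probability is pinned down by making the *other* player indifferent.
Agent 2 indifferent between b1 and b2: p·0 + (1−p)·8 = p·4 + (1−p)·(-7) ⟹ 8 + (-8)p = (-7) + 11p ⟹ p = 15/19.
Agent 1 indifferent between a1 and a2: q·7 + (1−q)·(-8) = q·4 + (1−q)·8 ⟹ (-8) + 15q = 8 + (-4)q ⟹ q = 16/19.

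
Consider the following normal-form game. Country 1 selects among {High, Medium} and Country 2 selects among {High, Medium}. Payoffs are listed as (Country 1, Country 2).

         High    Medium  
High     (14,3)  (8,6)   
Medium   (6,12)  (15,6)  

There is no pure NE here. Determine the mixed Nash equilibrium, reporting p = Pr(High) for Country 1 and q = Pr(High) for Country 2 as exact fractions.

p = 2/3, q = 7/15

In a mixed NE each player is indifferent between their pure strategies, so the opponent's mix sets the indifference.
Country 2 indifferent between High and Medium: p·3 + (1−p)·12 = p·6 + (1−p)·6 ⟹ 12 + (-9)p = 6 + 0p ⟹ p = 2/3.
Country 1 indifferent between High and Medium: q·14 + (1−q)·8 = q·6 + (1−q)·15 ⟹ 8 + 6q = 15 + (-9)q ⟹ q = 7/15.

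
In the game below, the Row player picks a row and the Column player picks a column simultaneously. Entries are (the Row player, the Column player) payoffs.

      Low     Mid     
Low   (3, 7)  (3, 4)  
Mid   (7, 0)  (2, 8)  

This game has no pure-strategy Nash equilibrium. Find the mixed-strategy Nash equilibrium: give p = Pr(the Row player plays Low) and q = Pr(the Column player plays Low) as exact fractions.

p = 8/11, q = 1/5

In a mixed NE each player is indifferent between their pure strategies, so the opponent's mix sets the indifference.
The Column player indifferent between Low and Mid: p·7 + (1−p)·0 = p·4 + (1−p)·8 ⟹ 0 + 7p = 8 + (-4)p ⟹ p = 8/11.
The Row player indifferent between Low and Mid: q·3 + (1−q)·3 = q·7 + (1−q)·2 ⟹ 3 + 0q = 2 + 5q ⟹ q = 1/5.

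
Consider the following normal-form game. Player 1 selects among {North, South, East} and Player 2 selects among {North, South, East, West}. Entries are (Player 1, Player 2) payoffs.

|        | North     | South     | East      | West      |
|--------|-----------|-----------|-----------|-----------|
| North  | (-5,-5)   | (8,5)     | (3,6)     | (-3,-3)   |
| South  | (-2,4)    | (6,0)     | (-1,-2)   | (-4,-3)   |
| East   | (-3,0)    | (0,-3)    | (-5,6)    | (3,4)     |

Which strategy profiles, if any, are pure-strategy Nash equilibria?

(North, East) and (South, North)

A profile is a Nash equilibrium when each player is best-responding to the other.
Player 1's best responses — vs North: South (payoff -2); vs South: North (payoff 8); vs East: North (payoff 3); vs West: East (payoff 3).
Player 2's best responses — vs North: East (payoff 6); vs South: North (payoff 4); vs East: East (payoff 6).
Mutual best responses occur at (North, East) and (South, North); at each, neither player gains by switching.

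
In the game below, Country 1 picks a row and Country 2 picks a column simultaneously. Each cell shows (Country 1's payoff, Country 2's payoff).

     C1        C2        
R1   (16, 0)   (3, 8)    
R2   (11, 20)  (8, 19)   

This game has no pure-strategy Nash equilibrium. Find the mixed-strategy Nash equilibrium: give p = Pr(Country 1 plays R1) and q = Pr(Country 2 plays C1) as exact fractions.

p = 1/9, q = 1/2

Each player's mixing probability is pinned down by making the *other* player indifferent.
Country 2 indifferent between C1 and C2: p·0 + (1−p)·20 = p·8 + (1−p)·19 ⟹ 20 + (-20)p = 19 + (-11)p ⟹ p = 1/9.
Country 1 indifferent between R1 and R2: q·16 + (1−q)·3 = q·11 + (1−q)·8 ⟹ 3 + 13q = 8 + 3q ⟹ q = 1/2.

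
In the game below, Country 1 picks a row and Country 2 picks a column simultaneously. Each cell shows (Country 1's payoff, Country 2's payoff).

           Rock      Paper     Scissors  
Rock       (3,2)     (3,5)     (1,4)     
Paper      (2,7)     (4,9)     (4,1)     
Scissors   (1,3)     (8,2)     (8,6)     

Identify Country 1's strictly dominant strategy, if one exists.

A strategy is strictly dominant if it gives Country 1 a strictly higher payoff than every other strategy, against every choice by the opponent.
Rock is not dominant: against Paper, Paper gives 4 > 3.
Paper is not dominant: against Rock, Rock gives 3 > 2.
Scissors is not dominant: against Rock, Rock gives 3 > 1.
No single strategy is best against every opponent action.

None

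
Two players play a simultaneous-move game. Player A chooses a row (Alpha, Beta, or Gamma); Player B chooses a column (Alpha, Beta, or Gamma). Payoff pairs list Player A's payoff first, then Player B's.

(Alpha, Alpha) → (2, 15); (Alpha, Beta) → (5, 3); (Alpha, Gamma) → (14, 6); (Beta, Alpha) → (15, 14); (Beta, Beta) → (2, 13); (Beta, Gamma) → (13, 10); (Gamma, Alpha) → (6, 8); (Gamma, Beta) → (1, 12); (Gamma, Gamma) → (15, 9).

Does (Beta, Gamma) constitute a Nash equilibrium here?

No

Holding Player B at Gamma: Player A gets 13 from Beta but could get 15 by switching to Gamma. Player A has a profitable deviation.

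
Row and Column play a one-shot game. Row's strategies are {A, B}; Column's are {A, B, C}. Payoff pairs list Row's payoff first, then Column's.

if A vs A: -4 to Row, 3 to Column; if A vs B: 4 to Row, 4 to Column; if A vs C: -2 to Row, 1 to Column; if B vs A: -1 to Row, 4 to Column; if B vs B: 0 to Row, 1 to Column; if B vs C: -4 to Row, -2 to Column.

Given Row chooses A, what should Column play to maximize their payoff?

B

With Row fixed at A, Column's payoffs are: A → 3, B → 4, C → 1.
The maximum is 4, achieved by B.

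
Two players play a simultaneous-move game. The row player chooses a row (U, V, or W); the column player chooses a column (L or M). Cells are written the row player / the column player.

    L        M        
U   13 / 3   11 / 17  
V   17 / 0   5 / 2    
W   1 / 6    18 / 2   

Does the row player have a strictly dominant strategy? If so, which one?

None

A strategy is strictly dominant if it gives the row player a strictly higher payoff than every other strategy, against every choice by the opponent.
U is not dominant: against L, V gives 17 > 13.
V is not dominant: against M, U gives 11 > 5.
W is not dominant: against L, U gives 13 > 1.
No single strategy is best against every opponent action.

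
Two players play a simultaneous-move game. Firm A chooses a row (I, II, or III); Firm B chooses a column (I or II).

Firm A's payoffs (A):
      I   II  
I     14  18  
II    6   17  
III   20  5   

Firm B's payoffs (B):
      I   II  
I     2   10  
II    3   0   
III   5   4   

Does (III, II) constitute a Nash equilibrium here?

Holding Firm B at II: Firm A gets 5 from III but could get 18 by switching to I. Firm A has a profitable deviation.

No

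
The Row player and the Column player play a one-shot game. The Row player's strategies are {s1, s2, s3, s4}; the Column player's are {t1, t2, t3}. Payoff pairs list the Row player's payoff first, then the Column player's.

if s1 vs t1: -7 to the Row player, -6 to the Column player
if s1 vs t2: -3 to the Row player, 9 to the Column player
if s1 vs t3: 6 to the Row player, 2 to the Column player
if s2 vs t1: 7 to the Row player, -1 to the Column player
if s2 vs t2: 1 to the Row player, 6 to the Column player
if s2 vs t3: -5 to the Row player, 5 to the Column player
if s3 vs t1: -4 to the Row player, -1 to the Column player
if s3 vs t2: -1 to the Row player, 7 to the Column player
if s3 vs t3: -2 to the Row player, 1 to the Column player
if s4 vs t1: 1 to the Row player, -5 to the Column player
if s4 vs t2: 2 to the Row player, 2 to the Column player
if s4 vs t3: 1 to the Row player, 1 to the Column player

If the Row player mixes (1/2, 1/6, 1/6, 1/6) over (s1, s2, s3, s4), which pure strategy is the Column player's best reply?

t2

Compute the Column player's expected payoff from each pure strategy against the given mix.
t1: (1/2)·(-6) + (1/6)·(-1) + (1/6)·(-1) + (1/6)·(-5) = -25/6
t2: (1/2)·9 + (1/6)·6 + (1/6)·7 + (1/6)·2 = 7
t3: (1/2)·2 + (1/6)·5 + (1/6)·1 + (1/6)·1 = 13/6
Highest expected payoff is 7, from t2.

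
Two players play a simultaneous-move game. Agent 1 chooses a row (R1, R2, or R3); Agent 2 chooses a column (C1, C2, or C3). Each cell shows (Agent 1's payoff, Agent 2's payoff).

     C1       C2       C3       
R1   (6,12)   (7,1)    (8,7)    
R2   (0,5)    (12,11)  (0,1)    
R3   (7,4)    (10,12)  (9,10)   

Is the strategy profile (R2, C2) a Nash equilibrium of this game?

Holding Agent 2 at C2: Agent 1 gets 12 from R2, versus 7 from R1, 10 from R3. No profitable deviation for Agent 1.
Holding Agent 1 at R2: Agent 2 gets 11 from C2, versus 5 from C1, 1 from C3. No profitable deviation for Agent 2 either.

Yes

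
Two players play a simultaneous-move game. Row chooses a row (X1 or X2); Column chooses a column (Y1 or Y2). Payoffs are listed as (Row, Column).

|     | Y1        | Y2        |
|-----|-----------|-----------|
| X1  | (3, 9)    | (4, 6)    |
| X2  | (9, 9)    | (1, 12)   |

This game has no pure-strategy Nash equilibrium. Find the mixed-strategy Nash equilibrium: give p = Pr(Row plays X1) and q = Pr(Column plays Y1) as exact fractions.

In a mixed NE each player is indifferent between their pure strategies, so the opponent's mix sets the indifference.
Column indifferent between Y1 and Y2: p·9 + (1−p)·9 = p·6 + (1−p)·12 ⟹ 9 + 0p = 12 + (-6)p ⟹ p = 1/2.
Row indifferent between X1 and X2: q·3 + (1−q)·4 = q·9 + (1−q)·1 ⟹ 4 + (-1)q = 1 + 8q ⟹ q = 1/3.

p = 1/2, q = 1/3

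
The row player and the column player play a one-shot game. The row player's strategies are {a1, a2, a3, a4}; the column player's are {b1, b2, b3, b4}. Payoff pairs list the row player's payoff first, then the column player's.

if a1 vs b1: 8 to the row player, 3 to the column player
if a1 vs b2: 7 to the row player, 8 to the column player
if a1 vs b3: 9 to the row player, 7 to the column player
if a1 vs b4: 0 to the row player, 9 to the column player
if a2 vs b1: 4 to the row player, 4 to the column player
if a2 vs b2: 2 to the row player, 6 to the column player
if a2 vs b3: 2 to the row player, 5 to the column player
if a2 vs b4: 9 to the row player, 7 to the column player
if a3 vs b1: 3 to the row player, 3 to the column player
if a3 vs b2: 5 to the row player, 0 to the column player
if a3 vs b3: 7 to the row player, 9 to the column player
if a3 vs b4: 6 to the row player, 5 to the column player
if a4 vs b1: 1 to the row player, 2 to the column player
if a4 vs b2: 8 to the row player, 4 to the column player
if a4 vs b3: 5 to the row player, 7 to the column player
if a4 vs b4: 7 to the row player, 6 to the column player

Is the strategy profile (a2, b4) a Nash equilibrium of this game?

Yes

Holding the column player at b4: the row player gets 9 from a2, versus 0 from a1, 6 from a3, 7 from a4. No profitable deviation for the row player.
Holding the row player at a2: the column player gets 7 from b4, versus 4 from b1, 6 from b2, 5 from b3. No profitable deviation for the column player either.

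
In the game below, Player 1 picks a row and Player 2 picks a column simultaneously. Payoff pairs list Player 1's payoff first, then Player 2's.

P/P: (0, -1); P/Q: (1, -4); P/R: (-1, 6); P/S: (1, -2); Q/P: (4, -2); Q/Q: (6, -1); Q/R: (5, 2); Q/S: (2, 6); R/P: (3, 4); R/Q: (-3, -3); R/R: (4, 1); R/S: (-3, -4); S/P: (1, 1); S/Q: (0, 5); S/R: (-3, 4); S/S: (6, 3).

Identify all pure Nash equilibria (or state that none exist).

Check mutual best responses: a cell is a NE iff neither player can gain by unilaterally deviating.
Player 1's best responses — vs P: Q (payoff 4); vs Q: Q (payoff 6); vs R: Q (payoff 5); vs S: S (payoff 6).
Player 2's best responses — vs P: R (payoff 6); vs Q: S (payoff 6); vs R: P (payoff 4); vs S: Q (payoff 5).
No cell has both players best-responding. For instance, Player 1's best reply to Q is Q, but against Q Player 2 prefers S over Q.

There is no pure-strategy Nash equilibrium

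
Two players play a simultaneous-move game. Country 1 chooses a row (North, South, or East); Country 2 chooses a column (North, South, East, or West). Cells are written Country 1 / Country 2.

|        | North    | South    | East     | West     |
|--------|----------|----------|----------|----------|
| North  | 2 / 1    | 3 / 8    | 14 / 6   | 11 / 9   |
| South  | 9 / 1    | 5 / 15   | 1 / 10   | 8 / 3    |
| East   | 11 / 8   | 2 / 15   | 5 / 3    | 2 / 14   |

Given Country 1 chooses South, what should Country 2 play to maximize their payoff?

South

With Country 1 fixed at South, Country 2's payoffs are: North → 1, South → 15, East → 10, West → 3.
The maximum is 15, achieved by South.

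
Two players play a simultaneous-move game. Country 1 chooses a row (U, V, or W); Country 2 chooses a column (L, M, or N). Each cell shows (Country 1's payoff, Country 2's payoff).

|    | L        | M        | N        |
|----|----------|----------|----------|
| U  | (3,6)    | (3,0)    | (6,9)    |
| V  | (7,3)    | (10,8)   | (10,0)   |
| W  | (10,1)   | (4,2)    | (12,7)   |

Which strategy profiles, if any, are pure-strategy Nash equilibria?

(V, M) and (W, N)

A profile is a Nash equilibrium when each player is best-responding to the other.
Country 1's best responses — vs L: W (payoff 10); vs M: V (payoff 10); vs N: W (payoff 12).
Country 2's best responses — vs U: N (payoff 9); vs V: M (payoff 8); vs W: N (payoff 7).
Mutual best responses occur at (V, M) and (W, N); at each, neither player gains by switching.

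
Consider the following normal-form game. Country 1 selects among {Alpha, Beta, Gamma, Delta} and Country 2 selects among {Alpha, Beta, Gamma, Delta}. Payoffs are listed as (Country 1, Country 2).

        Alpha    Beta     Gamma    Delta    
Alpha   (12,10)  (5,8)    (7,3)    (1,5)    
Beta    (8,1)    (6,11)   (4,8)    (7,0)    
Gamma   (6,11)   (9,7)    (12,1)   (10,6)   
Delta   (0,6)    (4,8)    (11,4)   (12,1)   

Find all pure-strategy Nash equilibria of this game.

Check mutual best responses: a cell is a NE iff neither player can gain by unilaterally deviating.
Country 1's best responses — vs Alpha: Alpha (payoff 12); vs Beta: Gamma (payoff 9); vs Gamma: Gamma (payoff 12); vs Delta: Delta (payoff 12).
Country 2's best responses — vs Alpha: Alpha (payoff 10); vs Beta: Beta (payoff 11); vs Gamma: Alpha (payoff 11); vs Delta: Beta (payoff 8).
The only mutual best response is (Alpha, Alpha); neither player gains by switching there.

(Alpha, Alpha)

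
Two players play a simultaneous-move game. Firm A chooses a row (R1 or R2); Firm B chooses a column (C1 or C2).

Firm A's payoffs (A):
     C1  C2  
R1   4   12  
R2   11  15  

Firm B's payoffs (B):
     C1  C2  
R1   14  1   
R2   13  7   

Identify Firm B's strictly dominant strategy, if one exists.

C1

A strategy is strictly dominant if it gives Firm B a strictly higher payoff than every other strategy, against every choice by the opponent.
C1 strictly dominates: vs R1: 14 > 1; vs R2: 13 > 7.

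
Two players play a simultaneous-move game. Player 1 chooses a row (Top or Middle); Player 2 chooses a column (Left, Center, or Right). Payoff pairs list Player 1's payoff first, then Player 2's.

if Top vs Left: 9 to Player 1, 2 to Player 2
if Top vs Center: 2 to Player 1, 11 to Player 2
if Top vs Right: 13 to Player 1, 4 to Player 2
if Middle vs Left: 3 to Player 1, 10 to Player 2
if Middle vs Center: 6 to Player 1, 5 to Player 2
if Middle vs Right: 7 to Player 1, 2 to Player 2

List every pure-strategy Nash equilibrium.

None

Check mutual best responses: a cell is a NE iff neither player can gain by unilaterally deviating.
Player 1's best responses — vs Left: Top (payoff 9); vs Center: Middle (payoff 6); vs Right: Top (payoff 13).
Player 2's best responses — vs Top: Center (payoff 11); vs Middle: Left (payoff 10).
No cell has both players best-responding. For instance, Player 1's best reply to Left is Top, but against Top Player 2 prefers Center over Left.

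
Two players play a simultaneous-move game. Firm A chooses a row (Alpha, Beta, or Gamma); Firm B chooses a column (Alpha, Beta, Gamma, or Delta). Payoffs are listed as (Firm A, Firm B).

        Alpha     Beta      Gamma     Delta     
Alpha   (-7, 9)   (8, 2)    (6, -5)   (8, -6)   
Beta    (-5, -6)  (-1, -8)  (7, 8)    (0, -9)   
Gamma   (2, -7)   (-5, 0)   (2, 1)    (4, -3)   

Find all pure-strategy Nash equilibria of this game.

(Beta, Gamma)

Find each player's best response to every opponent strategy; NE are the intersections.
Firm A's best responses — vs Alpha: Gamma (payoff 2); vs Beta: Alpha (payoff 8); vs Gamma: Beta (payoff 7); vs Delta: Alpha (payoff 8).
Firm B's best responses — vs Alpha: Alpha (payoff 9); vs Beta: Gamma (payoff 8); vs Gamma: Gamma (payoff 1).
The only mutual best response is (Beta, Gamma); neither player gains by switching there.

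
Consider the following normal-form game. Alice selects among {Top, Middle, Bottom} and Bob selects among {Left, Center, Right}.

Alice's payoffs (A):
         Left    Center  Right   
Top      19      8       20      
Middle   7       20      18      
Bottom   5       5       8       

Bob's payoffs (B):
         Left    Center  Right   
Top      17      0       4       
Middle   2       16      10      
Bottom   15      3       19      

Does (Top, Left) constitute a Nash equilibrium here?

Yes

Holding Bob at Left: Alice gets 19 from Top, versus 7 from Middle, 5 from Bottom. No profitable deviation for Alice.
Holding Alice at Top: Bob gets 17 from Left, versus 0 from Center, 4 from Right. No profitable deviation for Bob either.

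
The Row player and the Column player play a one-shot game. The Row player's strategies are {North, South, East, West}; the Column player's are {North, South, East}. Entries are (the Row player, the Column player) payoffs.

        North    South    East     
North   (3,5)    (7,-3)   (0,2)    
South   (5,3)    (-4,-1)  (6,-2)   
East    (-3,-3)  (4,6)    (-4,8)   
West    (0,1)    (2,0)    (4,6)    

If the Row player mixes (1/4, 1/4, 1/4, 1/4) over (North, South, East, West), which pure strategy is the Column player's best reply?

East

The Column player's best reply maximizes expected payoff against the mix.
North: (1/4)·5 + (1/4)·3 + (1/4)·(-3) + (1/4)·1 = 3/2
South: (1/4)·(-3) + (1/4)·(-1) + (1/4)·6 + (1/4)·0 = 1/2
East: (1/4)·2 + (1/4)·(-2) + (1/4)·8 + (1/4)·6 = 7/2
Highest expected payoff is 7/2, from East.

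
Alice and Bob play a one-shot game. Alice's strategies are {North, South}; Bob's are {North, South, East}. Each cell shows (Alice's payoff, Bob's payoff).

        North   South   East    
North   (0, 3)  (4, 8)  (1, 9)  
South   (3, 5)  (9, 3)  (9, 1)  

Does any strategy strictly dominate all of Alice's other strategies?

Check whether one of Alice's strategies beats all alternatives regardless of what the opponent does.
South strictly dominates: vs North: 3 > 0; vs South: 9 > 4; vs East: 9 > 1.

South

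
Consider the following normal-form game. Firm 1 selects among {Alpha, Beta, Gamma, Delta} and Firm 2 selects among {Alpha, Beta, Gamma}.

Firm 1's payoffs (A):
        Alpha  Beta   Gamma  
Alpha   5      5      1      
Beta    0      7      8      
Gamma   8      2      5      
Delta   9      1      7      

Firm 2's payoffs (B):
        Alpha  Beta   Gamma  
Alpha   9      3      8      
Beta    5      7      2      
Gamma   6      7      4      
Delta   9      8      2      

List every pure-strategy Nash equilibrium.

Find each player's best response to every opponent strategy; NE are the intersections.
Firm 1's best responses — vs Alpha: Delta (payoff 9); vs Beta: Beta (payoff 7); vs Gamma: Beta (payoff 8).
Firm 2's best responses — vs Alpha: Alpha (payoff 9); vs Beta: Beta (payoff 7); vs Gamma: Beta (payoff 7); vs Delta: Alpha (payoff 9).
Mutual best responses occur at (Beta, Beta) and (Delta, Alpha); at each, neither player gains by switching.

(Beta, Beta) and (Delta, Alpha)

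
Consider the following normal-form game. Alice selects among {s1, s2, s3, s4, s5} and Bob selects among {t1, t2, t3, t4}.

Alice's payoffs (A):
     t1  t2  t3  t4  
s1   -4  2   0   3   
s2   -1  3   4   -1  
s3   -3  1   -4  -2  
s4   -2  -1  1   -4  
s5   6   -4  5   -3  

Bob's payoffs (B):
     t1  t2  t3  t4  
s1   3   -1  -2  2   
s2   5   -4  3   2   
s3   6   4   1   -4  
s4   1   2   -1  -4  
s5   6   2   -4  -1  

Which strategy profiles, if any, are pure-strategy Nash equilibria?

(s5, t1)

Check mutual best responses: a cell is a NE iff neither player can gain by unilaterally deviating.
Alice's best responses — vs t1: s5 (payoff 6); vs t2: s2 (payoff 3); vs t3: s5 (payoff 5); vs t4: s1 (payoff 3).
Bob's best responses — vs s1: t1 (payoff 3); vs s2: t1 (payoff 5); vs s3: t1 (payoff 6); vs s4: t2 (payoff 2); vs s5: t1 (payoff 6).
The only mutual best response is (s5, t1); neither player gains by switching there.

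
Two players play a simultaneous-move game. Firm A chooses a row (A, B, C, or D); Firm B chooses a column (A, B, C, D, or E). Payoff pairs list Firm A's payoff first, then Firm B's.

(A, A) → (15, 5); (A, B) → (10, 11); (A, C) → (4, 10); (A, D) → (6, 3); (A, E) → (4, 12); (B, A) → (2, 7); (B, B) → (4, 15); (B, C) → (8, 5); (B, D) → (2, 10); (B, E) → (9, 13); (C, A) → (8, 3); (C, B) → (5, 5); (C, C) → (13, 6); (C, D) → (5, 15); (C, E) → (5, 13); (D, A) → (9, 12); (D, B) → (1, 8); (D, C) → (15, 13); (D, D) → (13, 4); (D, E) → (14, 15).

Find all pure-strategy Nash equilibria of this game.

Find each player's best response to every opponent strategy; NE are the intersections.
Firm A's best responses — vs A: A (payoff 15); vs B: A (payoff 10); vs C: D (payoff 15); vs D: D (payoff 13); vs E: D (payoff 14).
Firm B's best responses — vs A: E (payoff 12); vs B: B (payoff 15); vs C: D (payoff 15); vs D: E (payoff 15).
The only mutual best response is (D, E); neither player gains by switching there.

(D, E)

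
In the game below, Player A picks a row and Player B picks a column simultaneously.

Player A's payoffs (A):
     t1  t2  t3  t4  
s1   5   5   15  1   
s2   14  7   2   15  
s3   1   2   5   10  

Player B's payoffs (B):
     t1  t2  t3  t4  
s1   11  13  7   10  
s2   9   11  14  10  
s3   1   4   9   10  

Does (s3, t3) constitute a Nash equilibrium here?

No

Holding Player B at t3: Player A gets 5 from s3 but could get 15 by switching to s1. Player A has a profitable deviation.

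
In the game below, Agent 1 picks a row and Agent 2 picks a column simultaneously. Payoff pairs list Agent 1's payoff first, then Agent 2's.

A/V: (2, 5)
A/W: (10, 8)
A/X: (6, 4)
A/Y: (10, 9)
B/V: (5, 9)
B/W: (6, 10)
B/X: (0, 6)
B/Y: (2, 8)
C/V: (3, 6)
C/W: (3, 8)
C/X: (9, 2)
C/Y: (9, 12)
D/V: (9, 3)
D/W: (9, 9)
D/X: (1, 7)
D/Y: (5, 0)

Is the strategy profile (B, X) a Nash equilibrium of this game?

No

Holding Agent 2 at X: Agent 1 gets 0 from B but could get 9 by switching to C. Agent 1 has a profitable deviation.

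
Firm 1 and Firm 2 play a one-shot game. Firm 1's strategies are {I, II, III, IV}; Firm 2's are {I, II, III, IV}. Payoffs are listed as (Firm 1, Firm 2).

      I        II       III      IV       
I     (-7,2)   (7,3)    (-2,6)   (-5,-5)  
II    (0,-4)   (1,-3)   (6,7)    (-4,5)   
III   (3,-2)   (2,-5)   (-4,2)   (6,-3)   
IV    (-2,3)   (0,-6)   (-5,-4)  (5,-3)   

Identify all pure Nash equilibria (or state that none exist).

Find each player's best response to every opponent strategy; NE are the intersections.
Firm 1's best responses — vs I: III (payoff 3); vs II: I (payoff 7); vs III: II (payoff 6); vs IV: III (payoff 6).
Firm 2's best responses — vs I: III (payoff 6); vs II: III (payoff 7); vs III: III (payoff 2); vs IV: I (payoff 3).
The only mutual best response is (II, III); neither player gains by switching there.

(II, III)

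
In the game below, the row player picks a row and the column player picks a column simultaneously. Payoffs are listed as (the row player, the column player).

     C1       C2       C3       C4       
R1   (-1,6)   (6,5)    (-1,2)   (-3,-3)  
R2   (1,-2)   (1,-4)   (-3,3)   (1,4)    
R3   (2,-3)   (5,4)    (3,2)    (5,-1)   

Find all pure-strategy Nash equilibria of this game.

None

A profile is a Nash equilibrium when each player is best-responding to the other.
The row player's best responses — vs C1: R3 (payoff 2); vs C2: R1 (payoff 6); vs C3: R3 (payoff 3); vs C4: R3 (payoff 5).
The column player's best responses — vs R1: C1 (payoff 6); vs R2: C4 (payoff 4); vs R3: C2 (payoff 4).
No cell has both players best-responding. For instance, the row player's best reply to C2 is R1, but against R1 the column player prefers C1 over C2.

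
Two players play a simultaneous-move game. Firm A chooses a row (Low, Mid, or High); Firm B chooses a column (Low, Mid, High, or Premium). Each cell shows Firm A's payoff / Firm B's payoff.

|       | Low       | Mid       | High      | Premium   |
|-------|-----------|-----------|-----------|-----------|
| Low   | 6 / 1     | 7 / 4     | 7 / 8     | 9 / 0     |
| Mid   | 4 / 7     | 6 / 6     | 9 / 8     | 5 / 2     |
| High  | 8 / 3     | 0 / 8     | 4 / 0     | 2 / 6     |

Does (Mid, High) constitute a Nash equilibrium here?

Holding Firm B at High: Firm A gets 9 from Mid, versus 7 from Low, 4 from High. No profitable deviation for Firm A.
Holding Firm A at Mid: Firm B gets 8 from High, versus 7 from Low, 6 from Mid, 2 from Premium. No profitable deviation for Firm B either.

Yes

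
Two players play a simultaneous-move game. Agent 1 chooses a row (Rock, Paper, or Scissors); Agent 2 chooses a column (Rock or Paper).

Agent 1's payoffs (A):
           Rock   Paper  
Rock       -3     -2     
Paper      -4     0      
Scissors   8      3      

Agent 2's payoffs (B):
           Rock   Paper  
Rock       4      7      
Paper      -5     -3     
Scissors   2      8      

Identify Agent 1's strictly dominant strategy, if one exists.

Scissors

A strategy is strictly dominant if it gives Agent 1 a strictly higher payoff than every other strategy, against every choice by the opponent.
Scissors strictly dominates: vs Rock: 8 > each of {-3, -4}; vs Paper: 3 > each of {-2, 0}.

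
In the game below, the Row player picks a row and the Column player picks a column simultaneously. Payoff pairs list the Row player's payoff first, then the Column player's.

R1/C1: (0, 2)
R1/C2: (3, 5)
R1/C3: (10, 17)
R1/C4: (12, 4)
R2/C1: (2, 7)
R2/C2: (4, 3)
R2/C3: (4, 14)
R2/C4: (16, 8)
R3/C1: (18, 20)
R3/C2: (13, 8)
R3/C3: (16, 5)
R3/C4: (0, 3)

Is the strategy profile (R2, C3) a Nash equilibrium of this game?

Holding the Column player at C3: the Row player gets 4 from R2 but could get 16 by switching to R3. The Row player has a profitable deviation.

No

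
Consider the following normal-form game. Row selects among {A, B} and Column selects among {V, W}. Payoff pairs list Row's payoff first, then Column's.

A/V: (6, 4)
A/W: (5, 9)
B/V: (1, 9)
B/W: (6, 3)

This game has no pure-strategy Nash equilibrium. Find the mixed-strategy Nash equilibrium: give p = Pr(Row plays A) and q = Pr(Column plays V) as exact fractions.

In a mixed NE each player is indifferent between their pure strategies, so the opponent's mix sets the indifference.
Column indifferent between V and W: p·4 + (1−p)·9 = p·9 + (1−p)·3 ⟹ 9 + (-5)p = 3 + 6p ⟹ p = 6/11.
Row indifferent between A and B: q·6 + (1−q)·5 = q·1 + (1−q)·6 ⟹ 5 + 1q = 6 + (-5)q ⟹ q = 1/6.

p = 6/11, q = 1/6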